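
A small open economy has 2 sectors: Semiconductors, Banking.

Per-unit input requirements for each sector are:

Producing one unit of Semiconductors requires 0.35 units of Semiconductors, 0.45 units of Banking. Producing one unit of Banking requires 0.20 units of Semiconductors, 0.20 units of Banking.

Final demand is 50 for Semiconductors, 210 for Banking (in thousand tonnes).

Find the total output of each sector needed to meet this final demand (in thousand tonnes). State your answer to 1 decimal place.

I − A =
  [   0.65    -0.20]
  [  -0.45     0.80]
det(I−A) = (0.65)(0.80) − (-0.20)(-0.45) = 0.4300
adj(I−A) = [[0.80, 0.20], [0.45, 0.65]]
(I − A)⁻¹ = adj(I−A) / det(I−A) ≈
  [   1.8605     0.4651]
  [   1.0465     1.5116]
x = (I − A)⁻¹ d = adj(I−A)·d / det(I−A), with det(I−A) = 0.4300:
  x_S = (0.80·50 + 0.20·210) / 0.4300 = 82.00 / 0.4300 ≈ 190.7
  x_B = (0.45·50 + 0.65·210) / 0.4300 = 159.00 / 0.4300 ≈ 369.8

x_S = 190.7, x_B = 369.8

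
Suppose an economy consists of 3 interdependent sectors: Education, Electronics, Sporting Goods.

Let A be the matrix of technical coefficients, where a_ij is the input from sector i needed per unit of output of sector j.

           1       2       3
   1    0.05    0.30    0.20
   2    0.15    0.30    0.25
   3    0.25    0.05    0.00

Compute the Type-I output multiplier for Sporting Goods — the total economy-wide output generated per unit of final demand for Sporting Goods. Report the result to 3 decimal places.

I − A =
  [   0.95    -0.30    -0.20]
  [  -0.15     0.70    -0.25]
  [  -0.25    -0.05     1.00]
Cofactors of I−A, C_ij = (−1)^(i+j)·(minor ij) (rows/columns in the sector order above):
  C_11 = (0.70)(1.00) − (-0.25)(-0.05) = 0.6875
  C_12 = −[(-0.15)(1.00) − (-0.25)(-0.25)] = 0.2125
  C_13 = (-0.15)(-0.05) − (0.70)(-0.25) = 0.1825
  C_21 = −[(-0.30)(1.00) − (-0.20)(-0.05)] = 0.3100
  C_22 = (0.95)(1.00) − (-0.20)(-0.25) = 0.9000
  C_23 = −[(0.95)(-0.05) − (-0.30)(-0.25)] = 0.1225
  C_31 = (-0.30)(-0.25) − (-0.20)(0.70) = 0.2150
  C_32 = −[(0.95)(-0.25) − (-0.20)(-0.15)] = 0.2675
  C_33 = (0.95)(0.70) − (-0.30)(-0.15) = 0.6200
det(I−A) = Σ_j (I−A)_1j·C_1j = (0.95)(0.6875) + (-0.30)(0.2125) + (-0.20)(0.1825) = 0.552875
adj(I−A) = Cᵀ =
  [ 0.6875   0.3100   0.2150]
  [ 0.2125   0.9000   0.2675]
  [ 0.1825   0.1225   0.6200]
(I − A)⁻¹ = adj(I−A) / det(I−A) ≈
  [   1.2435     0.5607     0.3889]
  [   0.3844     1.6279     0.4838]
  [   0.3301     0.2216     1.1214]
The output multiplier for sector j is the column-j sum of the Leontief inverse (I − A)⁻¹ = adj(I−A) / det(I−A).
Column 3 of adj(I−A): (0.2150, 0.2675, 0.6200); det(I−A) = 0.552875.
m_3 = (0.2150 + 0.2675 + 0.6200) / 0.552875 = 1.1025 / 0.552875 ≈ 1.994.

m_3 = 1.994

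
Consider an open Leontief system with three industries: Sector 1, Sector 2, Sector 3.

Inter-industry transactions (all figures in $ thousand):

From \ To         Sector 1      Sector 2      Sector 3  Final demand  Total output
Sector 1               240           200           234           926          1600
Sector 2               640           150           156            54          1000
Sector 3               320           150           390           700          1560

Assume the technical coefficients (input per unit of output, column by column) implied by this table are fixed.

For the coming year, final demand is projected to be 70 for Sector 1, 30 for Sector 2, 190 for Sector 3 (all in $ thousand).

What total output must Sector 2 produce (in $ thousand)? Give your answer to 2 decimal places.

x_2 = 158.32

Technical coefficients a_ij = z_ij / X_j:
  a_11 = 240/1600 = 0.15, a_21 = 640/1600 = 0.40, a_31 = 320/1600 = 0.20
  a_12 = 200/1000 = 0.20, a_22 = 150/1000 = 0.15, a_32 = 150/1000 = 0.15
  a_13 = 234/1560 = 0.15, a_23 = 156/1560 = 0.10, a_33 = 390/1560 = 0.25
I − A =
  [   0.85    -0.20    -0.15]
  [  -0.40     0.85    -0.10]
  [  -0.20    -0.15     0.75]
Cofactors of I−A, C_ij = (−1)^(i+j)·(minor ij) (rows/columns in the sector order above):
  C_11 = (0.85)(0.75) − (-0.10)(-0.15) = 0.6225
  C_12 = −[(-0.40)(0.75) − (-0.10)(-0.20)] = 0.3200
  C_13 = (-0.40)(-0.15) − (0.85)(-0.20) = 0.2300
  C_21 = −[(-0.20)(0.75) − (-0.15)(-0.15)] = 0.1725
  C_22 = (0.85)(0.75) − (-0.15)(-0.20) = 0.6075
  C_23 = −[(0.85)(-0.15) − (-0.20)(-0.20)] = 0.1675
  C_31 = (-0.20)(-0.10) − (-0.15)(0.85) = 0.1475
  C_32 = −[(0.85)(-0.10) − (-0.15)(-0.40)] = 0.1450
  C_33 = (0.85)(0.85) − (-0.20)(-0.40) = 0.6425
det(I−A) = Σ_j (I−A)_1j·C_1j = (0.85)(0.6225) + (-0.20)(0.3200) + (-0.15)(0.2300) = 0.430625
adj(I−A) = Cᵀ =
  [ 0.6225   0.1725   0.1475]
  [ 0.3200   0.6075   0.1450]
  [ 0.2300   0.1675   0.6425]
(I − A)⁻¹ = adj(I−A) / det(I−A) ≈
  [   1.4456     0.4006     0.3425]
  [   0.7431     1.4107     0.3367]
  [   0.5341     0.3890     1.4920]
x = (I − A)⁻¹ d = adj(I−A)·d / det(I−A), with det(I−A) = 0.430625:
  x_1 = (0.6225·70 + 0.1725·30 + 0.1475·190) / 0.430625 = 76.775 / 0.430625 ≈ 178.29
  x_2 = (0.3200·70 + 0.6075·30 + 0.1450·190) / 0.430625 = 68.175 / 0.430625 ≈ 158.32
  x_3 = (0.2300·70 + 0.1675·30 + 0.6425·190) / 0.430625 = 143.20 / 0.430625 ≈ 332.54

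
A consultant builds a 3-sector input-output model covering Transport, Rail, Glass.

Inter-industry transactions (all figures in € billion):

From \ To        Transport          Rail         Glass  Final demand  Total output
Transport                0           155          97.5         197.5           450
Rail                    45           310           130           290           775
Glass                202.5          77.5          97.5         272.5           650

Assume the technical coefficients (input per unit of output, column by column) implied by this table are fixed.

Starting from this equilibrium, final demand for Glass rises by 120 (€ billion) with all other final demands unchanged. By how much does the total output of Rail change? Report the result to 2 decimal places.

Technical coefficients a_ij = z_ij / X_j:
  a_TT = 0/450 = 0.00, a_RT = 45/450 = 0.10, a_GT = 202.5/450 = 0.45
  a_TR = 155/775 = 0.20, a_RR = 310/775 = 0.40, a_GR = 77.5/775 = 0.10
  a_TG = 97.5/650 = 0.15, a_RG = 130/650 = 0.20, a_GG = 97.5/650 = 0.15
I − A =
  [   1.00    -0.20    -0.15]
  [  -0.10     0.60    -0.20]
  [  -0.45    -0.10     0.85]
Cofactors of I−A, C_ij = (−1)^(i+j)·(minor ij) (rows/columns in the sector order above):
  C_11 = (0.60)(0.85) − (-0.20)(-0.10) = 0.4900
  C_12 = −[(-0.10)(0.85) − (-0.20)(-0.45)] = 0.1750
  C_13 = (-0.10)(-0.10) − (0.60)(-0.45) = 0.2800
  C_21 = −[(-0.20)(0.85) − (-0.15)(-0.10)] = 0.1850
  C_22 = (1.00)(0.85) − (-0.15)(-0.45) = 0.7825
  C_23 = −[(1.00)(-0.10) − (-0.20)(-0.45)] = 0.1900
  C_31 = (-0.20)(-0.20) − (-0.15)(0.60) = 0.1300
  C_32 = −[(1.00)(-0.20) − (-0.15)(-0.10)] = 0.2150
  C_33 = (1.00)(0.60) − (-0.20)(-0.10) = 0.5800
det(I−A) = Σ_j (I−A)_1j·C_1j = (1.00)(0.4900) + (-0.20)(0.1750) + (-0.15)(0.2800) = 0.4130
adj(I−A) = Cᵀ =
  [ 0.4900   0.1850   0.1300]
  [ 0.1750   0.7825   0.2150]
  [ 0.2800   0.1900   0.5800]
(I − A)⁻¹ = adj(I−A) / det(I−A) ≈
  [   1.1864     0.4479     0.3148]
  [   0.4237     1.8947     0.5206]
  [   0.6780     0.4600     1.4044]
Δx = (I − A)⁻¹ Δd with Δd having +120 in the Glass component and 0 elsewhere.
So Δx_R = L_RG · (+120), where L_RG = adj(I−A)_RG / det(I−A) = 0.2150 / 0.4130.
Δx_R = 0.2150 × (+120) / 0.4130 = 25.80 / 0.4130 ≈ 62.47.

Δx_R = 62.47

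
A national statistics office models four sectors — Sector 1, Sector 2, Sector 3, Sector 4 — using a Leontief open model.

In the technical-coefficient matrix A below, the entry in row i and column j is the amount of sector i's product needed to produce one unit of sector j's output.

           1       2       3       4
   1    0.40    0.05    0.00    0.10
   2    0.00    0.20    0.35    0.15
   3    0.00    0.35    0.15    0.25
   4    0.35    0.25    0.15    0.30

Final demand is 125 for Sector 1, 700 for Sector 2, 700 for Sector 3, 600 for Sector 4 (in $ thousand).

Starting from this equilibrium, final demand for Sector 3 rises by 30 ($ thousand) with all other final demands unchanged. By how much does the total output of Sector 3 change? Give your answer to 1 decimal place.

I − A =
  [   0.60    -0.05     0.00    -0.10]
  [   0.00     0.80    -0.35    -0.15]
  [   0.00    -0.35     0.85    -0.25]
  [  -0.35    -0.25    -0.15     0.70]
Compute the cofactors C_ij = (−1)^(i+j)·(3×3 minor ij) of I−A; the adjugate is their transpose:
adj(I−A) = Cᵀ =
  [ 0.298625   0.054375   0.034125   0.066500]
  [ 0.075250   0.304750   0.148250   0.129000]
  [ 0.088375   0.176625   0.282875   0.151500]
  [ 0.195125   0.173875   0.130625   0.334500]
det(I−A) = Σ_j (I−A)_1j·C_1j = (0.60)(0.298625) + (-0.05)(0.075250) + (0.00)(0.088375) + (-0.10)(0.195125) = 0.1559
(I − A)⁻¹ = adj(I−A) / det(I−A) ≈
  [   1.9155     0.3488     0.2189     0.4266]
  [   0.4827     1.9548     0.9509     0.8275]
  [   0.5669     1.1329     1.8145     0.9718]
  [   1.2516     1.1153     0.8379     2.1456]
Δx = (I − A)⁻¹ Δd with Δd having +30 in the Sector 3 component and 0 elsewhere.
So Δx_3 = L_33 · (+30), where L_33 = adj(I−A)_33 / det(I−A) = 0.282875 / 0.1559.
Δx_3 = 0.282875 × (+30) / 0.1559 = 8.48625 / 0.1559 ≈ 54.4.

Δx_3 = 54.4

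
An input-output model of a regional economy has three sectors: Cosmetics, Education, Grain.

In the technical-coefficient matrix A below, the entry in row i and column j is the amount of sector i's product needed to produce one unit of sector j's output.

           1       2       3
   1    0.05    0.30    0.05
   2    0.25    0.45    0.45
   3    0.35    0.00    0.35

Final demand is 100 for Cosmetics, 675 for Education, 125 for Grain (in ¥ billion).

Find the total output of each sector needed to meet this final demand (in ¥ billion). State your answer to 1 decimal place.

x_1 = 802.1, x_2 = 2102.6, x_3 = 624.2

I − A =
  [   0.95    -0.30    -0.05]
  [  -0.25     0.55    -0.45]
  [  -0.35     0.00     0.65]
Cofactors of I−A, C_ij = (−1)^(i+j)·(minor ij) (rows/columns in the sector order above):
  C_11 = (0.55)(0.65) − (-0.45)(0.00) = 0.3575
  C_12 = −[(-0.25)(0.65) − (-0.45)(-0.35)] = 0.3200
  C_13 = (-0.25)(0.00) − (0.55)(-0.35) = 0.1925
  C_21 = −[(-0.30)(0.65) − (-0.05)(0.00)] = 0.1950
  C_22 = (0.95)(0.65) − (-0.05)(-0.35) = 0.6000
  C_23 = −[(0.95)(0.00) − (-0.30)(-0.35)] = 0.1050
  C_31 = (-0.30)(-0.45) − (-0.05)(0.55) = 0.1625
  C_32 = −[(0.95)(-0.45) − (-0.05)(-0.25)] = 0.4400
  C_33 = (0.95)(0.55) − (-0.30)(-0.25) = 0.4475
det(I−A) = Σ_j (I−A)_1j·C_1j = (0.95)(0.3575) + (-0.30)(0.3200) + (-0.05)(0.1925) = 0.2340
adj(I−A) = Cᵀ =
  [ 0.3575   0.1950   0.1625]
  [ 0.3200   0.6000   0.4400]
  [ 0.1925   0.1050   0.4475]
(I − A)⁻¹ = adj(I−A) / det(I−A) ≈
  [   1.5278     0.8333     0.6944]
  [   1.3675     2.5641     1.8803]
  [   0.8226     0.4487     1.9124]
x = (I − A)⁻¹ d = adj(I−A)·d / det(I−A), with det(I−A) = 0.2340:
  x_1 = (0.3575·100 + 0.1950·675 + 0.1625·125) / 0.2340 = 187.6875 / 0.2340 ≈ 802.1
  x_2 = (0.3200·100 + 0.6000·675 + 0.4400·125) / 0.2340 = 492.00 / 0.2340 ≈ 2102.6
  x_3 = (0.1925·100 + 0.1050·675 + 0.4475·125) / 0.2340 = 146.0625 / 0.2340 ≈ 624.2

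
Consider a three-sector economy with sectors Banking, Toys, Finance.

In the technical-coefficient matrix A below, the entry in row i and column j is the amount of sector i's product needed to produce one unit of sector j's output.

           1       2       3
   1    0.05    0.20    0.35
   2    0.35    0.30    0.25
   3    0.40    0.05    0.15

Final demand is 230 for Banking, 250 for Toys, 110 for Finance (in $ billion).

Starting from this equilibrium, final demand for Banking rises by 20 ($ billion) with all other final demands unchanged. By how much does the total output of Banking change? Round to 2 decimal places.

I − A =
  [   0.95    -0.20    -0.35]
  [  -0.35     0.70    -0.25]
  [  -0.40    -0.05     0.85]
Cofactors of I−A, C_ij = (−1)^(i+j)·(minor ij) (rows/columns in the sector order above):
  C_11 = (0.70)(0.85) − (-0.25)(-0.05) = 0.5825
  C_12 = −[(-0.35)(0.85) − (-0.25)(-0.40)] = 0.3975
  C_13 = (-0.35)(-0.05) − (0.70)(-0.40) = 0.2975
  C_21 = −[(-0.20)(0.85) − (-0.35)(-0.05)] = 0.1875
  C_22 = (0.95)(0.85) − (-0.35)(-0.40) = 0.6675
  C_23 = −[(0.95)(-0.05) − (-0.20)(-0.40)] = 0.1275
  C_31 = (-0.20)(-0.25) − (-0.35)(0.70) = 0.2950
  C_32 = −[(0.95)(-0.25) − (-0.35)(-0.35)] = 0.3600
  C_33 = (0.95)(0.70) − (-0.20)(-0.35) = 0.5950
det(I−A) = Σ_j (I−A)_1j·C_1j = (0.95)(0.5825) + (-0.20)(0.3975) + (-0.35)(0.2975) = 0.36975
adj(I−A) = Cᵀ =
  [ 0.5825   0.1875   0.2950]
  [ 0.3975   0.6675   0.3600]
  [ 0.2975   0.1275   0.5950]
(I − A)⁻¹ = adj(I−A) / det(I−A) ≈
  [   1.5754     0.5071     0.7978]
  [   1.0751     1.8053     0.9736]
  [   0.8046     0.3448     1.6092]
Δx = (I − A)⁻¹ Δd with Δd having +20 in the Banking component and 0 elsewhere.
So Δx_1 = L_11 · (+20), where L_11 = adj(I−A)_11 / det(I−A) = 0.5825 / 0.36975.
Δx_1 = 0.5825 × (+20) / 0.36975 = 11.65 / 0.36975 ≈ 31.51.

Δx_1 = 31.51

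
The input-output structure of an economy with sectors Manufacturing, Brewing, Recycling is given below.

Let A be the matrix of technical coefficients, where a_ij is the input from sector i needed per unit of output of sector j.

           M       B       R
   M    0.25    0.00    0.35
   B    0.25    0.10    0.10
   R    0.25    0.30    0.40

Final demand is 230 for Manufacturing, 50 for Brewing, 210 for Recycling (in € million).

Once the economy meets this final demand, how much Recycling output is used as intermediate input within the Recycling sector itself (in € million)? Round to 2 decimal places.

z_RR = 320.00

I − A =
  [   0.75     0.00    -0.35]
  [  -0.25     0.90    -0.10]
  [  -0.25    -0.30     0.60]
Cofactors of I−A, C_ij = (−1)^(i+j)·(minor ij) (rows/columns in the sector order above):
  C_11 = (0.90)(0.60) − (-0.10)(-0.30) = 0.5100
  C_12 = −[(-0.25)(0.60) − (-0.10)(-0.25)] = 0.1750
  C_13 = (-0.25)(-0.30) − (0.90)(-0.25) = 0.3000
  C_21 = −[(0.00)(0.60) − (-0.35)(-0.30)] = 0.1050
  C_22 = (0.75)(0.60) − (-0.35)(-0.25) = 0.3625
  C_23 = −[(0.75)(-0.30) − (0.00)(-0.25)] = 0.2250
  C_31 = (0.00)(-0.10) − (-0.35)(0.90) = 0.3150
  C_32 = −[(0.75)(-0.10) − (-0.35)(-0.25)] = 0.1625
  C_33 = (0.75)(0.90) − (0.00)(-0.25) = 0.6750
det(I−A) = Σ_j (I−A)_1j·C_1j = (0.75)(0.5100) + (0.00)(0.1750) + (-0.35)(0.3000) = 0.2775
adj(I−A) = Cᵀ =
  [ 0.5100   0.1050   0.3150]
  [ 0.1750   0.3625   0.1625]
  [ 0.3000   0.2250   0.6750]
(I − A)⁻¹ = adj(I−A) / det(I−A) ≈
  [   1.8378     0.3784     1.1351]
  [   0.6306     1.3063     0.5856]
  [   1.0811     0.8108     2.4324]
First solve x = (I − A)⁻¹ d = adj(I−A)·d / det(I−A); in particular x_R = (0.3000·230 + 0.2250·50 + 0.6750·210) / 0.2775 = 222.00 / 0.2775 = 800.0000.
Intermediate flow from R to R: z_RR = a_RR · x_R = 0.40 × 222.00 / 0.2775 = 88.80 / 0.2775 = 320.00.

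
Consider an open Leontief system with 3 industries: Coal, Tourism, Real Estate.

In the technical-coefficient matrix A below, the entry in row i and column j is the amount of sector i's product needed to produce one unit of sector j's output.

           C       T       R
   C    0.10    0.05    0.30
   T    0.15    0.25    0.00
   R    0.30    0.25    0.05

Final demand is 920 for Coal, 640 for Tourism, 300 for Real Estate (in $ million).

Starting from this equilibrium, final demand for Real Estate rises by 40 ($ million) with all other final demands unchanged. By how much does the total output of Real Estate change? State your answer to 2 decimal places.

I − A =
  [   0.90    -0.05    -0.30]
  [  -0.15     0.75     0.00]
  [  -0.30    -0.25     0.95]
Cofactors of I−A, C_ij = (−1)^(i+j)·(minor ij) (rows/columns in the sector order above):
  C_11 = (0.75)(0.95) − (0.00)(-0.25) = 0.7125
  C_12 = −[(-0.15)(0.95) − (0.00)(-0.30)] = 0.1425
  C_13 = (-0.15)(-0.25) − (0.75)(-0.30) = 0.2625
  C_21 = −[(-0.05)(0.95) − (-0.30)(-0.25)] = 0.1225
  C_22 = (0.90)(0.95) − (-0.30)(-0.30) = 0.7650
  C_23 = −[(0.90)(-0.25) − (-0.05)(-0.30)] = 0.2400
  C_31 = (-0.05)(0.00) − (-0.30)(0.75) = 0.2250
  C_32 = −[(0.90)(0.00) − (-0.30)(-0.15)] = 0.0450
  C_33 = (0.90)(0.75) − (-0.05)(-0.15) = 0.6675
det(I−A) = Σ_j (I−A)_1j·C_1j = (0.90)(0.7125) + (-0.05)(0.1425) + (-0.30)(0.2625) = 0.555375
adj(I−A) = Cᵀ =
  [ 0.7125   0.1225   0.2250]
  [ 0.1425   0.7650   0.0450]
  [ 0.2625   0.2400   0.6675]
(I − A)⁻¹ = adj(I−A) / det(I−A) ≈
  [   1.2829     0.2206     0.4051]
  [   0.2566     1.3774     0.0810]
  [   0.4727     0.4321     1.2019]
Δx = (I − A)⁻¹ Δd with Δd having +40 in the Real Estate component and 0 elsewhere.
So Δx_R = L_RR · (+40), where L_RR = adj(I−A)_RR / det(I−A) = 0.6675 / 0.555375.
Δx_R = 0.6675 × (+40) / 0.555375 = 26.70 / 0.555375 ≈ 48.08.

Δx_R = 48.08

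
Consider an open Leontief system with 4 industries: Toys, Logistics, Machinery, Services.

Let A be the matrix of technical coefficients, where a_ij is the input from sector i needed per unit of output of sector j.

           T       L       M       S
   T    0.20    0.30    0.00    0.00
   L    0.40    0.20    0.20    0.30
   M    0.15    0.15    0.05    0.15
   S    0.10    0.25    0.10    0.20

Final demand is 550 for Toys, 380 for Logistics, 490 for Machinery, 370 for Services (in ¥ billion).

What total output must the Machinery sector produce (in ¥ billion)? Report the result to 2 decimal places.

I − A =
  [   0.80    -0.30     0.00     0.00]
  [  -0.40     0.80    -0.20    -0.30]
  [  -0.15    -0.15     0.95    -0.15]
  [  -0.10    -0.25    -0.10     0.80]
Compute the cofactors C_ij = (−1)^(i+j)·(3×3 minor ij) of I−A; the adjugate is their transpose:
adj(I−A) = Cᵀ =
  [ 0.48875   0.22350   0.05700   0.09450]
  [ 0.35800   0.59600   0.15200   0.25200]
  [ 0.16425   0.16650   0.34700   0.12750]
  [ 0.19350   0.23500   0.09800   0.46100]
det(I−A) = Σ_j (I−A)_1j·C_1j = (0.80)(0.48875) + (-0.30)(0.35800) + (0.00)(0.16425) + (0.00)(0.19350) = 0.2836
(I − A)⁻¹ = adj(I−A) / det(I−A) ≈
  [   1.7234     0.7881     0.2010     0.3332]
  [   1.2623     2.1016     0.5360     0.8886]
  [   0.5792     0.5871     1.2236     0.4496]
  [   0.6823     0.8286     0.3456     1.6255]
x = (I − A)⁻¹ d = adj(I−A)·d / det(I−A), with det(I−A) = 0.2836:
  x_T = (0.48875·550 + 0.22350·380 + 0.05700·490 + 0.09450·370) / 0.2836 = 416.6375 / 0.2836 ≈ 1469.10
  x_L = (0.35800·550 + 0.59600·380 + 0.15200·490 + 0.25200·370) / 0.2836 = 591.10 / 0.2836 ≈ 2084.27
  x_M = (0.16425·550 + 0.16650·380 + 0.34700·490 + 0.12750·370) / 0.2836 = 370.8125 / 0.2836 ≈ 1307.52
  x_S = (0.19350·550 + 0.23500·380 + 0.09800·490 + 0.46100·370) / 0.2836 = 414.315 / 0.2836 ≈ 1460.91

x_M = 1307.52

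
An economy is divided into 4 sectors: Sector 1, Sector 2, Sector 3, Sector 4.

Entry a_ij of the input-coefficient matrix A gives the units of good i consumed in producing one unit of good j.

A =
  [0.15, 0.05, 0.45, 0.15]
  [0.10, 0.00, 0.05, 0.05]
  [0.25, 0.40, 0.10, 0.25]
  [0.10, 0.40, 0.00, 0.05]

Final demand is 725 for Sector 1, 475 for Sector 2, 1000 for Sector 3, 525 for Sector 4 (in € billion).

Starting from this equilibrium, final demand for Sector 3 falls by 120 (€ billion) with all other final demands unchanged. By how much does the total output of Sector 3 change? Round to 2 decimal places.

I − A =
  [   0.85    -0.05    -0.45    -0.15]
  [  -0.10     1.00    -0.05    -0.05]
  [  -0.25    -0.40     0.90    -0.25]
  [  -0.10    -0.40     0.00     0.95]
Compute the cofactors C_ij = (−1)^(i+j)·(3×3 minor ij) of I−A; the adjugate is their transpose:
adj(I−A) = Cᵀ =
  [ 0.813000   0.312750   0.423875   0.256375]
  [ 0.103125   0.595125   0.084625   0.069875]
  [ 0.307500   0.430125   0.764500   0.272375]
  [ 0.129000   0.283500   0.080250   0.612375]
det(I−A) = Σ_j (I−A)_1j·C_1j = (0.85)(0.813000) + (-0.05)(0.103125) + (-0.45)(0.307500) + (-0.15)(0.129000) = 0.52816875
(I − A)⁻¹ = adj(I−A) / det(I−A) ≈
  [   1.5393     0.5921     0.8025     0.4854]
  [   0.1953     1.1268     0.1602     0.1323]
  [   0.5822     0.8144     1.4475     0.5157]
  [   0.2442     0.5368     0.1519     1.1594]
Δx = (I − A)⁻¹ Δd with Δd having -120 in the Sector 3 component and 0 elsewhere.
So Δx_3 = L_33 · (-120), where L_33 = adj(I−A)_33 / det(I−A) = 0.764500 / 0.52816875.
Δx_3 = 0.764500 × (-120) / 0.52816875 = -91.74 / 0.52816875 ≈ -173.69.

Δx_3 = -173.69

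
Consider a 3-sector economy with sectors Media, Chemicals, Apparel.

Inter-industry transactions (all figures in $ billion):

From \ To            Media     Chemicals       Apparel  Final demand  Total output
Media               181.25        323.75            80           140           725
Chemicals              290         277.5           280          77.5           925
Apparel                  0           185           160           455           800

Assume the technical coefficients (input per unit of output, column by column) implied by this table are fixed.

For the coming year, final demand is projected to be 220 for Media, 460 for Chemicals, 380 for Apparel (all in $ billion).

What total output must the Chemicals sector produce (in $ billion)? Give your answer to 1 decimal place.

x_2 = 1864.0

Technical coefficients a_ij = z_ij / X_j:
  a_11 = 181.25/725 = 0.25, a_21 = 290/725 = 0.40, a_31 = 0/725 = 0.00
  a_12 = 323.75/925 = 0.35, a_22 = 277.5/925 = 0.30, a_32 = 185/925 = 0.20
  a_13 = 80/800 = 0.10, a_23 = 280/800 = 0.35, a_33 = 160/800 = 0.20
I − A =
  [   0.75    -0.35    -0.10]
  [  -0.40     0.70    -0.35]
  [   0.00    -0.20     0.80]
Cofactors of I−A, C_ij = (−1)^(i+j)·(minor ij) (rows/columns in the sector order above):
  C_11 = (0.70)(0.80) − (-0.35)(-0.20) = 0.4900
  C_12 = −[(-0.40)(0.80) − (-0.35)(0.00)] = 0.3200
  C_13 = (-0.40)(-0.20) − (0.70)(0.00) = 0.0800
  C_21 = −[(-0.35)(0.80) − (-0.10)(-0.20)] = 0.3000
  C_22 = (0.75)(0.80) − (-0.10)(0.00) = 0.6000
  C_23 = −[(0.75)(-0.20) − (-0.35)(0.00)] = 0.1500
  C_31 = (-0.35)(-0.35) − (-0.10)(0.70) = 0.1925
  C_32 = −[(0.75)(-0.35) − (-0.10)(-0.40)] = 0.3025
  C_33 = (0.75)(0.70) − (-0.35)(-0.40) = 0.3850
det(I−A) = Σ_j (I−A)_1j·C_1j = (0.75)(0.4900) + (-0.35)(0.3200) + (-0.10)(0.0800) = 0.2475
adj(I−A) = Cᵀ =
  [ 0.4900   0.3000   0.1925]
  [ 0.3200   0.6000   0.3025]
  [ 0.0800   0.1500   0.3850]
(I − A)⁻¹ = adj(I−A) / det(I−A) ≈
  [   1.9798     1.2121     0.7778]
  [   1.2929     2.4242     1.2222]
  [   0.3232     0.6061     1.5556]
x = (I − A)⁻¹ d = adj(I−A)·d / det(I−A), with det(I−A) = 0.2475:
  x_1 = (0.4900·220 + 0.3000·460 + 0.1925·380) / 0.2475 = 318.95 / 0.2475 ≈ 1288.7
  x_2 = (0.3200·220 + 0.6000·460 + 0.3025·380) / 0.2475 = 461.35 / 0.2475 ≈ 1864.0
  x_3 = (0.0800·220 + 0.1500·460 + 0.3850·380) / 0.2475 = 232.90 / 0.2475 ≈ 941.0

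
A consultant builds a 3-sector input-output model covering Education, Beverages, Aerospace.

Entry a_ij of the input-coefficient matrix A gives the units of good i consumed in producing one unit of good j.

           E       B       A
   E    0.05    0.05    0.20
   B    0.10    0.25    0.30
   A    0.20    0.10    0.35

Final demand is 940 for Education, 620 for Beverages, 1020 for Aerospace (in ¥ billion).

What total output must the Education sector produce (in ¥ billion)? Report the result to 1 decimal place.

x_E = 1591.7

I − A =
  [   0.95    -0.05    -0.20]
  [  -0.10     0.75    -0.30]
  [  -0.20    -0.10     0.65]
Cofactors of I−A, C_ij = (−1)^(i+j)·(minor ij) (rows/columns in the sector order above):
  C_11 = (0.75)(0.65) − (-0.30)(-0.10) = 0.4575
  C_12 = −[(-0.10)(0.65) − (-0.30)(-0.20)] = 0.1250
  C_13 = (-0.10)(-0.10) − (0.75)(-0.20) = 0.1600
  C_21 = −[(-0.05)(0.65) − (-0.20)(-0.10)] = 0.0525
  C_22 = (0.95)(0.65) − (-0.20)(-0.20) = 0.5775
  C_23 = −[(0.95)(-0.10) − (-0.05)(-0.20)] = 0.1050
  C_31 = (-0.05)(-0.30) − (-0.20)(0.75) = 0.1650
  C_32 = −[(0.95)(-0.30) − (-0.20)(-0.10)] = 0.3050
  C_33 = (0.95)(0.75) − (-0.05)(-0.10) = 0.7075
det(I−A) = Σ_j (I−A)_1j·C_1j = (0.95)(0.4575) + (-0.05)(0.1250) + (-0.20)(0.1600) = 0.396375
adj(I−A) = Cᵀ =
  [ 0.4575   0.0525   0.1650]
  [ 0.1250   0.5775   0.3050]
  [ 0.1600   0.1050   0.7075]
(I − A)⁻¹ = adj(I−A) / det(I−A) ≈
  [   1.1542     0.1325     0.4163]
  [   0.3154     1.4570     0.7695]
  [   0.4037     0.2649     1.7849]
x = (I − A)⁻¹ d = adj(I−A)·d / det(I−A), with det(I−A) = 0.396375:
  x_E = (0.4575·940 + 0.0525·620 + 0.1650·1020) / 0.396375 = 630.90 / 0.396375 ≈ 1591.7
  x_B = (0.1250·940 + 0.5775·620 + 0.3050·1020) / 0.396375 = 786.65 / 0.396375 ≈ 1984.6
  x_A = (0.1600·940 + 0.1050·620 + 0.7075·1020) / 0.396375 = 937.15 / 0.396375 ≈ 2364.3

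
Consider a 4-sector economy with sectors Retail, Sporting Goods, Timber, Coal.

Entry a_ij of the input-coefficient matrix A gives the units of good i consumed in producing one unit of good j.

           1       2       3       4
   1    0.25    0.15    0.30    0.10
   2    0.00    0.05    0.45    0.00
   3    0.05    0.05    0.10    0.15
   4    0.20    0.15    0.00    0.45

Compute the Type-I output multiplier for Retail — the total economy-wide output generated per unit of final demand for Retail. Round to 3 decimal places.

I − A =
  [   0.75    -0.15    -0.30    -0.10]
  [   0.00     0.95    -0.45     0.00]
  [  -0.05    -0.05     0.90    -0.15]
  [  -0.20    -0.15     0.00     0.55]
Compute the cofactors C_ij = (−1)^(i+j)·(3×3 minor ij) of I−A; the adjugate is their transpose:
adj(I−A) = Cᵀ =
  [ 0.447750   0.102750   0.200625   0.136125]
  [ 0.025875   0.336000   0.176625   0.052875]
  [ 0.054625   0.045875   0.372875   0.111625]
  [ 0.169875   0.129000   0.121125   0.606750]
det(I−A) = Σ_j (I−A)_1j·C_1j = (0.75)(0.447750) + (-0.15)(0.025875) + (-0.30)(0.054625) + (-0.10)(0.169875) = 0.29855625
(I − A)⁻¹ = adj(I−A) / det(I−A) ≈
  [   1.4997     0.3442     0.6720     0.4559]
  [   0.0867     1.1254     0.5916     0.1771]
  [   0.1830     0.1537     1.2489     0.3739]
  [   0.5690     0.4321     0.4057     2.0323]
The output multiplier for sector j is the column-j sum of the Leontief inverse (I − A)⁻¹ = adj(I−A) / det(I−A).
Column 1 of adj(I−A): (0.447750, 0.025875, 0.054625, 0.169875); det(I−A) = 0.29855625.
m_1 = (0.447750 + 0.025875 + 0.054625 + 0.169875) / 0.29855625 = 0.698125 / 0.29855625 ≈ 2.338.

m_1 = 2.338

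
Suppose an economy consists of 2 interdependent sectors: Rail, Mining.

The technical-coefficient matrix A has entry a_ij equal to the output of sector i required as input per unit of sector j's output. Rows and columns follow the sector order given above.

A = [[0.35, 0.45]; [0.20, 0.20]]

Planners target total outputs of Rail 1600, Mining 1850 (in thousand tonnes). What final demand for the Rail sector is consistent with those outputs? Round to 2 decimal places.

d_R = 207.50

I − A =
  [   0.65    -0.45]
  [  -0.20     0.80]
d = (I − A) x:
  d_R = (+0.65)·1600 + (-0.45)·1850 = 207.50
  d_M = (-0.20)·1600 + (+0.80)·1850 = 1160.00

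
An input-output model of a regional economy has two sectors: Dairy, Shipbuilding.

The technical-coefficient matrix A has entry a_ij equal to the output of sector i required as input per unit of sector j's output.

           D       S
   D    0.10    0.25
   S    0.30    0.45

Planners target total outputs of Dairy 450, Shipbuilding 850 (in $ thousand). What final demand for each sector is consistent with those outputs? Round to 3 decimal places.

I − A =
  [   0.90    -0.25]
  [  -0.30     0.55]
d = (I − A) x:
  d_D = (+0.90)·450 + (-0.25)·850 = 192.500
  d_S = (-0.30)·450 + (+0.55)·850 = 332.500

d_D = 192.500, d_S = 332.500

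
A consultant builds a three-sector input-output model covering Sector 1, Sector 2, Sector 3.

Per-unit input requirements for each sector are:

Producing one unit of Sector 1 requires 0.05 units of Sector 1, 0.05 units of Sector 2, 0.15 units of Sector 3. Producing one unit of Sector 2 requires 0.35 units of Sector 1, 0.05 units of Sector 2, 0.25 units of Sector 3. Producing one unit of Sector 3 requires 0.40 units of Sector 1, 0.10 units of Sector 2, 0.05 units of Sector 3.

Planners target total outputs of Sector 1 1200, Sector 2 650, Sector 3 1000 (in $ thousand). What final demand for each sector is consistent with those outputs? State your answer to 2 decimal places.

I − A =
  [   0.95    -0.35    -0.40]
  [  -0.05     0.95    -0.10]
  [  -0.15    -0.25     0.95]
d = (I − A) x:
  d_1 = (+0.95)·1200 + (-0.35)·650 + (-0.40)·1000 = 512.50
  d_2 = (-0.05)·1200 + (+0.95)·650 + (-0.10)·1000 = 457.50
  d_3 = (-0.15)·1200 + (-0.25)·650 + (+0.95)·1000 = 607.50

d_1 = 512.50, d_2 = 457.50, d_3 = 607.50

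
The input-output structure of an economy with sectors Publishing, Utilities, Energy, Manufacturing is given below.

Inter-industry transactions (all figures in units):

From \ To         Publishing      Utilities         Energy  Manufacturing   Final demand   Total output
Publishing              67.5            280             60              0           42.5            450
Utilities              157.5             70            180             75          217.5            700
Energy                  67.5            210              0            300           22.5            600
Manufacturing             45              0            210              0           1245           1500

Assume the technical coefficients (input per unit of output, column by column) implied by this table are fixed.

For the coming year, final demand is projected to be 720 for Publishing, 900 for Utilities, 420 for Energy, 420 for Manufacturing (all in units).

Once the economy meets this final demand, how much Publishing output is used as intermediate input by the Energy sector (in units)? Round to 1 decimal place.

z_PE = 177.1

Technical coefficients a_ij = z_ij / X_j:
  a_PP = 67.5/450 = 0.15, a_UP = 157.5/450 = 0.35, a_EP = 67.5/450 = 0.15, a_MP = 45/450 = 0.10
  a_PU = 280/700 = 0.40, a_UU = 70/700 = 0.10, a_EU = 210/700 = 0.30, a_MU = 0/700 = 0.00
  a_PE = 60/600 = 0.10, a_UE = 180/600 = 0.30, a_EE = 0/600 = 0.00, a_ME = 210/600 = 0.35
  a_PM = 0/1500 = 0.00, a_UM = 75/1500 = 0.05, a_EM = 300/1500 = 0.20, a_MM = 0/1500 = 0.00
I − A =
  [   0.85    -0.40    -0.10     0.00]
  [  -0.35     0.90    -0.30    -0.05]
  [  -0.15    -0.30     1.00    -0.20]
  [  -0.10     0.00    -0.35     1.00]
Compute the cofactors C_ij = (−1)^(i+j)·(3×3 minor ij) of I−A; the adjugate is their transpose:
adj(I−A) = Cᵀ =
  [ 0.741750   0.402000   0.217000   0.063500]
  [ 0.384125   0.773500   0.305375   0.099750]
  [ 0.259500   0.323000   0.623000   0.140750]
  [ 0.165000   0.153250   0.239750   0.506500]
det(I−A) = Σ_j (I−A)_1j·C_1j = (0.85)(0.741750) + (-0.40)(0.384125) + (-0.10)(0.259500) + (0.00)(0.165000) = 0.4508875
(I − A)⁻¹ = adj(I−A) / det(I−A) ≈
  [   1.6451     0.8916     0.4813     0.1408]
  [   0.8519     1.7155     0.6773     0.2212]
  [   0.5755     0.7164     1.3817     0.3122]
  [   0.3659     0.3399     0.5317     1.1233]
First solve x = (I − A)⁻¹ d = adj(I−A)·d / det(I−A); in particular x_E = (0.259500·720 + 0.323000·900 + 0.623000·420 + 0.140750·420) / 0.4508875 = 798.315 / 0.4508875 ≈ 1770.541.
Intermediate flow from P to E: z_PE = a_PE · x_E = 0.10 × 798.315 / 0.4508875 = 79.8315 / 0.4508875 ≈ 177.1.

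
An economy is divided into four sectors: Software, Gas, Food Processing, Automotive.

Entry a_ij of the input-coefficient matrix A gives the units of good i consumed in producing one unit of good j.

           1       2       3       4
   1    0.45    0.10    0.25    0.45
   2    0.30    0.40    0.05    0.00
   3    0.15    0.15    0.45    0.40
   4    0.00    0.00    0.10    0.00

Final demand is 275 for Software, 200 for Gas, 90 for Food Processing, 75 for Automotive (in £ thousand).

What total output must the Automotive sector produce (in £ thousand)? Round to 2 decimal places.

x_4 = 164.73

I − A =
  [   0.55    -0.10    -0.25    -0.45]
  [  -0.30     0.60    -0.05     0.00]
  [  -0.15    -0.15     0.55    -0.40]
  [   0.00     0.00    -0.10     1.00]
Compute the cofactors C_ij = (−1)^(i+j)·(3×3 minor ij) of I−A; the adjugate is their transpose:
adj(I−A) = Cᵀ =
  [ 0.298500   0.095250   0.182000   0.207125]
  [ 0.160500   0.236250   0.116000   0.118625]
  [ 0.135000   0.097500   0.300000   0.180750]
  [ 0.013500   0.009750   0.030000   0.126375]
det(I−A) = Σ_j (I−A)_1j·C_1j = (0.55)(0.298500) + (-0.10)(0.160500) + (-0.25)(0.135000) + (-0.45)(0.013500) = 0.1083
(I − A)⁻¹ = adj(I−A) / det(I−A) ≈
  [   2.7562     0.8795     1.6805     1.9125]
  [   1.4820     2.1814     1.0711     1.0953]
  [   1.2465     0.9003     2.7701     1.6690]
  [   0.1247     0.0900     0.2770     1.1669]
x = (I − A)⁻¹ d = adj(I−A)·d / det(I−A), with det(I−A) = 0.1083:
  x_1 = (0.298500·275 + 0.095250·200 + 0.182000·90 + 0.207125·75) / 0.1083 = 133.051875 / 0.1083 ≈ 1228.55
  x_2 = (0.160500·275 + 0.236250·200 + 0.116000·90 + 0.118625·75) / 0.1083 = 110.724375 / 0.1083 ≈ 1022.39
  x_3 = (0.135000·275 + 0.097500·200 + 0.300000·90 + 0.180750·75) / 0.1083 = 97.18125 / 0.1083 ≈ 897.33
  x_4 = (0.013500·275 + 0.009750·200 + 0.030000·90 + 0.126375·75) / 0.1083 = 17.840625 / 0.1083 ≈ 164.73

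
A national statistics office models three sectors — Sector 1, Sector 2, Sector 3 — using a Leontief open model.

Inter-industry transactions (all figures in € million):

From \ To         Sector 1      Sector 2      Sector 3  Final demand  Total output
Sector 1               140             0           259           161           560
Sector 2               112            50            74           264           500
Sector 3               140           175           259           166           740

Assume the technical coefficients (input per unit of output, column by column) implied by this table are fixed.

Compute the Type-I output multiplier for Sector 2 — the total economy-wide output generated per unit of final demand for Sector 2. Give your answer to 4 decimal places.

m_2 = 2.5384

Technical coefficients a_ij = z_ij / X_j:
  a_11 = 140/560 = 0.25, a_21 = 112/560 = 0.20, a_31 = 140/560 = 0.25
  a_12 = 0/500 = 0.00, a_22 = 50/500 = 0.10, a_32 = 175/500 = 0.35
  a_13 = 259/740 = 0.35, a_23 = 74/740 = 0.10, a_33 = 259/740 = 0.35
I − A =
  [   0.75     0.00    -0.35]
  [  -0.20     0.90    -0.10]
  [  -0.25    -0.35     0.65]
Cofactors of I−A, C_ij = (−1)^(i+j)·(minor ij) (rows/columns in the sector order above):
  C_11 = (0.90)(0.65) − (-0.10)(-0.35) = 0.5500
  C_12 = −[(-0.20)(0.65) − (-0.10)(-0.25)] = 0.1550
  C_13 = (-0.20)(-0.35) − (0.90)(-0.25) = 0.2950
  C_21 = −[(0.00)(0.65) − (-0.35)(-0.35)] = 0.1225
  C_22 = (0.75)(0.65) − (-0.35)(-0.25) = 0.4000
  C_23 = −[(0.75)(-0.35) − (0.00)(-0.25)] = 0.2625
  C_31 = (0.00)(-0.10) − (-0.35)(0.90) = 0.3150
  C_32 = −[(0.75)(-0.10) − (-0.35)(-0.20)] = 0.1450
  C_33 = (0.75)(0.90) − (0.00)(-0.20) = 0.6750
det(I−A) = Σ_j (I−A)_1j·C_1j = (0.75)(0.5500) + (0.00)(0.1550) + (-0.35)(0.2950) = 0.30925
adj(I−A) = Cᵀ =
  [ 0.5500   0.1225   0.3150]
  [ 0.1550   0.4000   0.1450]
  [ 0.2950   0.2625   0.6750]
(I − A)⁻¹ = adj(I−A) / det(I−A) ≈
  [   1.77850     0.39612     1.01859]
  [   0.50121     1.29345     0.46888]
  [   0.95392     0.84883     2.18270]
The output multiplier for sector j is the column-j sum of the Leontief inverse (I − A)⁻¹ = adj(I−A) / det(I−A).
Column 2 of adj(I−A): (0.1225, 0.4000, 0.2625); det(I−A) = 0.30925.
m_2 = (0.1225 + 0.4000 + 0.2625) / 0.30925 = 0.785 / 0.30925 ≈ 2.5384.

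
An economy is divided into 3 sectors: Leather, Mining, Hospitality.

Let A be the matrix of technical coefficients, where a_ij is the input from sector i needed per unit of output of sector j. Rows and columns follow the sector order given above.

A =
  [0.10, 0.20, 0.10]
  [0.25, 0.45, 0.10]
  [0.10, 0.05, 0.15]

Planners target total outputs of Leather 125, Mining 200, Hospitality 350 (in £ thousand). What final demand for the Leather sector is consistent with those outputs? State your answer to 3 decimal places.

I − A =
  [   0.90    -0.20    -0.10]
  [  -0.25     0.55    -0.10]
  [  -0.10    -0.05     0.85]
d = (I − A) x:
  d_L = (+0.90)·125 + (-0.20)·200 + (-0.10)·350 = 37.500
  d_M = (-0.25)·125 + (+0.55)·200 + (-0.10)·350 = 43.750
  d_H = (-0.10)·125 + (-0.05)·200 + (+0.85)·350 = 275.000

d_L = 37.500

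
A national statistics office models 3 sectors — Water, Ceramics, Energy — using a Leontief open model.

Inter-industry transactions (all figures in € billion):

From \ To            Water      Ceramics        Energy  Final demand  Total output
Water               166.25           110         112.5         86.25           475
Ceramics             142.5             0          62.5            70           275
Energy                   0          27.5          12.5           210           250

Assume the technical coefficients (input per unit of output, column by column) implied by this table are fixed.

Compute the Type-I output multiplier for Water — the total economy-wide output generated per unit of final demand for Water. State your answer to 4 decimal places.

m_1 = 2.6174

Technical coefficients a_ij = z_ij / X_j:
  a_11 = 166.25/475 = 0.35, a_21 = 142.5/475 = 0.30, a_31 = 0/475 = 0.00
  a_12 = 110/275 = 0.40, a_22 = 0/275 = 0.00, a_32 = 27.5/275 = 0.10
  a_13 = 112.5/250 = 0.45, a_23 = 62.5/250 = 0.25, a_33 = 12.5/250 = 0.05
I − A =
  [   0.65    -0.40    -0.45]
  [  -0.30     1.00    -0.25]
  [   0.00    -0.10     0.95]
Cofactors of I−A, C_ij = (−1)^(i+j)·(minor ij) (rows/columns in the sector order above):
  C_11 = (1.00)(0.95) − (-0.25)(-0.10) = 0.9250
  C_12 = −[(-0.30)(0.95) − (-0.25)(0.00)] = 0.2850
  C_13 = (-0.30)(-0.10) − (1.00)(0.00) = 0.0300
  C_21 = −[(-0.40)(0.95) − (-0.45)(-0.10)] = 0.4250
  C_22 = (0.65)(0.95) − (-0.45)(0.00) = 0.6175
  C_23 = −[(0.65)(-0.10) − (-0.40)(0.00)] = 0.0650
  C_31 = (-0.40)(-0.25) − (-0.45)(1.00) = 0.5500
  C_32 = −[(0.65)(-0.25) − (-0.45)(-0.30)] = 0.2975
  C_33 = (0.65)(1.00) − (-0.40)(-0.30) = 0.5300
det(I−A) = Σ_j (I−A)_1j·C_1j = (0.65)(0.9250) + (-0.40)(0.2850) + (-0.45)(0.0300) = 0.47375
adj(I−A) = Cᵀ =
  [ 0.9250   0.4250   0.5500]
  [ 0.2850   0.6175   0.2975]
  [ 0.0300   0.0650   0.5300]
(I − A)⁻¹ = adj(I−A) / det(I−A) ≈
  [   1.95251     0.89710     1.16095]
  [   0.60158     1.30343     0.62797]
  [   0.06332     0.13720     1.11873]
The output multiplier for sector j is the column-j sum of the Leontief inverse (I − A)⁻¹ = adj(I−A) / det(I−A).
Column 1 of adj(I−A): (0.9250, 0.2850, 0.0300); det(I−A) = 0.47375.
m_1 = (0.9250 + 0.2850 + 0.0300) / 0.47375 = 1.24 / 0.47375 ≈ 2.6174.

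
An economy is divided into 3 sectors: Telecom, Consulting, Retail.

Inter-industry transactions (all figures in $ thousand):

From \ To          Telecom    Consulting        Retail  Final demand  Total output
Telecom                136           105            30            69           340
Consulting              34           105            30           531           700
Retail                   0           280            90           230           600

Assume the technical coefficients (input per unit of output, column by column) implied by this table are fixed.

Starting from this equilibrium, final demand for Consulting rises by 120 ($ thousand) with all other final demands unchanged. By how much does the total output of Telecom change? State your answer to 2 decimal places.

Δx_T = 43.52

Technical coefficients a_ij = z_ij / X_j:
  a_TT = 136/340 = 0.40, a_CT = 34/340 = 0.10, a_RT = 0/340 = 0.00
  a_TC = 105/700 = 0.15, a_CC = 105/700 = 0.15, a_RC = 280/700 = 0.40
  a_TR = 30/600 = 0.05, a_CR = 30/600 = 0.05, a_RR = 90/600 = 0.15
I − A =
  [   0.60    -0.15    -0.05]
  [  -0.10     0.85    -0.05]
  [   0.00    -0.40     0.85]
Cofactors of I−A, C_ij = (−1)^(i+j)·(minor ij) (rows/columns in the sector order above):
  C_11 = (0.85)(0.85) − (-0.05)(-0.40) = 0.7025
  C_12 = −[(-0.10)(0.85) − (-0.05)(0.00)] = 0.0850
  C_13 = (-0.10)(-0.40) − (0.85)(0.00) = 0.0400
  C_21 = −[(-0.15)(0.85) − (-0.05)(-0.40)] = 0.1475
  C_22 = (0.60)(0.85) − (-0.05)(0.00) = 0.5100
  C_23 = −[(0.60)(-0.40) − (-0.15)(0.00)] = 0.2400
  C_31 = (-0.15)(-0.05) − (-0.05)(0.85) = 0.0500
  C_32 = −[(0.60)(-0.05) − (-0.05)(-0.10)] = 0.0350
  C_33 = (0.60)(0.85) − (-0.15)(-0.10) = 0.4950
det(I−A) = Σ_j (I−A)_1j·C_1j = (0.60)(0.7025) + (-0.15)(0.0850) + (-0.05)(0.0400) = 0.40675
adj(I−A) = Cᵀ =
  [ 0.7025   0.1475   0.0500]
  [ 0.0850   0.5100   0.0350]
  [ 0.0400   0.2400   0.4950]
(I − A)⁻¹ = adj(I−A) / det(I−A) ≈
  [   1.7271     0.3626     0.1229]
  [   0.2090     1.2538     0.0860]
  [   0.0983     0.5900     1.2170]
Δx = (I − A)⁻¹ Δd with Δd having +120 in the Consulting component and 0 elsewhere.
So Δx_T = L_TC · (+120), where L_TC = adj(I−A)_TC / det(I−A) = 0.1475 / 0.40675.
Δx_T = 0.1475 × (+120) / 0.40675 = 17.70 / 0.40675 ≈ 43.52.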